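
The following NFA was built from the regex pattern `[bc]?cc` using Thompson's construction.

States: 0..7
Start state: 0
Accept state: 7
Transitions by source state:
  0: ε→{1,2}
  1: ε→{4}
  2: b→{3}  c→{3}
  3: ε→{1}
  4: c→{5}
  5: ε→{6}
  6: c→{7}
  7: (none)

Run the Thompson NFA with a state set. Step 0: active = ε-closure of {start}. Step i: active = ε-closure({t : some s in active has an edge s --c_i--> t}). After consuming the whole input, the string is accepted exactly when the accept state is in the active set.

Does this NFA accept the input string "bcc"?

S₀ = ε-closure({0}) = {0,1,2,4}
'b' @ 1: {1,3,4}
'c' @ 2: {5,6}
'c' @ 3: {7}  (accept∈set)
after full input: {7}  (accept=7 in)

Answer: ACCEPT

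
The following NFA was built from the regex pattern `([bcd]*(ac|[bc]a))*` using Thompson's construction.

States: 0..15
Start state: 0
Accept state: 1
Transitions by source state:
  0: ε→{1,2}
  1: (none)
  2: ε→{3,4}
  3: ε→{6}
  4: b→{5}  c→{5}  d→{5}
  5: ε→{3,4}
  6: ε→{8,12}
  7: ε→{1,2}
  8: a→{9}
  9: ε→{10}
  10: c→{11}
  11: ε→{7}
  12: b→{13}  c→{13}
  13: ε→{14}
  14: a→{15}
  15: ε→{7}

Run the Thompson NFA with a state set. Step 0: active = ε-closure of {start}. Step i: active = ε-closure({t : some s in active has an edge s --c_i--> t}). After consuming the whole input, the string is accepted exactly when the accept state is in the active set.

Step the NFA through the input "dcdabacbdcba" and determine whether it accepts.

Answer: REJECT

Derivation:
start: ε-closure({0}) = {0,1,2,3,4,6,8,12}
'd' @ 1: {3,4,5,6,8,12}
'c' @ 2: {3,4,5,6,8,12,13,14}
'd' @ 3: {3,4,5,6,8,12}
'a' @ 4: {9,10}
'b' @ 5: {}  — state set empty
rest 'acbdcba' ignored (set empty)
end set {} — state 1 not in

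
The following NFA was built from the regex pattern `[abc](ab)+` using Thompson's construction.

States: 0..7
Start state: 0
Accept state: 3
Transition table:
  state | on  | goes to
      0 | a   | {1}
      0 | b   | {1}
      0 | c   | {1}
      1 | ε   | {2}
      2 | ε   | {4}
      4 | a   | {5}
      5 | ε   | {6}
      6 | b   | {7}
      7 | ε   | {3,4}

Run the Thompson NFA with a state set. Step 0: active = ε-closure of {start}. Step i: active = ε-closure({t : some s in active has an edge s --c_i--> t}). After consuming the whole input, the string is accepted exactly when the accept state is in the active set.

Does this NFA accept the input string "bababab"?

S₀ = ε-closure({0}) = {0}
'b' @ 1: {1,2,4}
'a' @ 2: {5,6}
'b' @ 3: {3,4,7}  ✓accept
'a' @ 4: {5,6}
'b' @ 5: {3,4,7}  ✓accept
'a' @ 6: {5,6}
'b' @ 7: {3,4,7}  ✓accept
final: {3,4,7}; accept 3 in set

Answer: ACCEPT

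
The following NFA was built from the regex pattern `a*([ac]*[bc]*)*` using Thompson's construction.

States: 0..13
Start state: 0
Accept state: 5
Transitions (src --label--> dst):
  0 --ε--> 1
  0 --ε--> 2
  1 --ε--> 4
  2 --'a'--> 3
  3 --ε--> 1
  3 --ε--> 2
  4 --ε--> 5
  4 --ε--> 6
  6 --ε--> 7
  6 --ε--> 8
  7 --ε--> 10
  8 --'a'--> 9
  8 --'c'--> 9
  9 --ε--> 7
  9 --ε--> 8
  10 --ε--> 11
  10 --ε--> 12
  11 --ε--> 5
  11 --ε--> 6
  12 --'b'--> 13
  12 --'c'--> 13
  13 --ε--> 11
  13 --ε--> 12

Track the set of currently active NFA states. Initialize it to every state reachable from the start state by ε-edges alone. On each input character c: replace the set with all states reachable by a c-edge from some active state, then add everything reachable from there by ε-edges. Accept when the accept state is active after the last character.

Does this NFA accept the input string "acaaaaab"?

Answer: ACCEPT

Trace:
initial (ε-close {0}): {0,1,2,4,5,6,7,8,10,11,12}
'a' @ 1: {1,2,3,4,5,6,7,8,9,10,11,12}  [accepting]
'c' @ 2: {5,6,7,8,9,10,11,12,13}  [accepting]
'a' @ 3: {5,6,7,8,9,10,11,12}  [accepting]
'a' @ 4: {5,6,7,8,9,10,11,12}  [accepting]
'a' @ 5: {5,6,7,8,9,10,11,12}  [accepting]
'a' @ 6: {5,6,7,8,9,10,11,12}  [accepting]
'a' @ 7: {5,6,7,8,9,10,11,12}  [accepting]
'b' @ 8: {5,6,7,8,10,11,12,13}  [accepting]
end set {5,6,7,8,10,11,12,13} — state 5 in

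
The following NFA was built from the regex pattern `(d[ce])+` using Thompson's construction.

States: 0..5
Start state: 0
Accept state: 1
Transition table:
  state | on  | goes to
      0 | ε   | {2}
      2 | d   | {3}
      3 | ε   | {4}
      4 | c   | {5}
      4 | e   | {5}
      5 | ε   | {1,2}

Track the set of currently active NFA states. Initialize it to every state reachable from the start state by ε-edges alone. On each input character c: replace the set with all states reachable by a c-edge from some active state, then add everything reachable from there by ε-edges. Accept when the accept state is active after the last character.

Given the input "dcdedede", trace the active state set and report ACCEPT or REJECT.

Answer: ACCEPT

Steps:
start: ε-closure({0}) = {0,2}
'd' @ 1: {3,4}
'c' @ 2: {1,2,5}  ✓accept
'd' @ 3: {3,4}
'e' @ 4: {1,2,5}  ✓accept
'd' @ 5: {3,4}
'e' @ 6: {1,2,5}  ✓accept
'd' @ 7: {3,4}
'e' @ 8: {1,2,5}  ✓accept
final: {1,2,5}; accept 1 in set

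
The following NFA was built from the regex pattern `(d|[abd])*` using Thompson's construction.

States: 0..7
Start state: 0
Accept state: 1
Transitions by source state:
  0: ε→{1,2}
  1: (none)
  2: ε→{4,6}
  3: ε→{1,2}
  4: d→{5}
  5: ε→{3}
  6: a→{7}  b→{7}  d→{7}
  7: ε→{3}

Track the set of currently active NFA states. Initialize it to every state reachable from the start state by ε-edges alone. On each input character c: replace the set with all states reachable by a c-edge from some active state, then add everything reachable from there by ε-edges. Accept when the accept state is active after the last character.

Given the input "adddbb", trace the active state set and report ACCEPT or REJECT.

Answer: ACCEPT

Derivation:
S₀ = ε-closure({0}) = {0,1,2,4,6}
'a' @ 1: {1,2,3,4,6,7}  ✓accept
'd' @ 2: {1,2,3,4,5,6,7}  ✓accept
'd' @ 3: {1,2,3,4,5,6,7}  ✓accept
'd' @ 4: {1,2,3,4,5,6,7}  ✓accept
'b' @ 5: {1,2,3,4,6,7}  ✓accept
'b' @ 6: {1,2,3,4,6,7}  ✓accept
after full input: {1,2,3,4,6,7}  (accept=1 in)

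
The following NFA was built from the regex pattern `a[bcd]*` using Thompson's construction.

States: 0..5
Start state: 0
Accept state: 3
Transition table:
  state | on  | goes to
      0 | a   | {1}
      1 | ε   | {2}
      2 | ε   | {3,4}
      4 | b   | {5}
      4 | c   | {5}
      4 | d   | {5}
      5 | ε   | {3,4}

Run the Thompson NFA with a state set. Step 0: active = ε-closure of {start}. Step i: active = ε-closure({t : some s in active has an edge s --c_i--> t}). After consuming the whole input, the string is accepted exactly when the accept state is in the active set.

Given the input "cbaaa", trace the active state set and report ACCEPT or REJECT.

initial (ε-close {0}): {0}
'c' @ 1: {}  — state set empty
rest 'baaa' ignored (set empty)
final: {}; accept 3 not in set

Answer: REJECT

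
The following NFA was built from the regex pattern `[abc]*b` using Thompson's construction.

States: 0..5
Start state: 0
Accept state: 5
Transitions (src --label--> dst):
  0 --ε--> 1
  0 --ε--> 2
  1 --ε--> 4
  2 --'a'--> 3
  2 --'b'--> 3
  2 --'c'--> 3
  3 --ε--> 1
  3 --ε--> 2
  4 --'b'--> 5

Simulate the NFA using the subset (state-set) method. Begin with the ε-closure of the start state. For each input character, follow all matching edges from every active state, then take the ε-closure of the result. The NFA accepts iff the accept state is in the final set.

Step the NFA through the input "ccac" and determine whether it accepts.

start: ε-closure({0}) = {0,1,2,4}
'c' @ 1: {1,2,3,4}
'c' @ 2: {1,2,3,4}
'a' @ 3: {1,2,3,4}
'c' @ 4: {1,2,3,4}
final: {1,2,3,4}; accept 5 not in set

Answer: REJECT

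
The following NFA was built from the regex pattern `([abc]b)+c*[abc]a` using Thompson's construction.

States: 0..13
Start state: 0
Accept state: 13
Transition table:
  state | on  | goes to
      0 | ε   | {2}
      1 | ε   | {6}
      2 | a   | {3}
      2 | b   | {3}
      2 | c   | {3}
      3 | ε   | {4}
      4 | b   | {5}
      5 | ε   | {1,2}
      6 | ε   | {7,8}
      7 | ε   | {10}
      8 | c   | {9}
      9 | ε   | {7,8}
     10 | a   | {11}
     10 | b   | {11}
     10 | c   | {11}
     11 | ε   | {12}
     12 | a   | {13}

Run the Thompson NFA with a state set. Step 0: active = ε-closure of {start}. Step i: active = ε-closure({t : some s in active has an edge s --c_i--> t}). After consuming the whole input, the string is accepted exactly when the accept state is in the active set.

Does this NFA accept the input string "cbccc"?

S₀ = ε-closure({0}) = {0,2}
'c' @ 1: {3,4}
'b' @ 2: {1,2,5,6,7,8,10}
'c' @ 3: {3,4,7,8,9,10,11,12}
'c' @ 4: {7,8,9,10,11,12}
'c' @ 5: {7,8,9,10,11,12}
end set {7,8,9,10,11,12} — state 13 not in

Answer: REJECT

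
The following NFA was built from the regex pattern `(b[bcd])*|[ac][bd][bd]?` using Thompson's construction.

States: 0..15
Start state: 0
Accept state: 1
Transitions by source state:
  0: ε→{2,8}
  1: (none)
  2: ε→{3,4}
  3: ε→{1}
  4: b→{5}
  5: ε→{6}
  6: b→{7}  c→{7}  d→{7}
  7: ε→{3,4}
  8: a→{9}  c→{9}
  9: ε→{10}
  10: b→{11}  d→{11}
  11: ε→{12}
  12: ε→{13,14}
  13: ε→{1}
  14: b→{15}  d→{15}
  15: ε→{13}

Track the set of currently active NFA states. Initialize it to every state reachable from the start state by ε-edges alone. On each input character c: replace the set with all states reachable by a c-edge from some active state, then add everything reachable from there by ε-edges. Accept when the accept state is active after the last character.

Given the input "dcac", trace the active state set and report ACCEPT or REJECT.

initial (ε-close {0}): {0,1,2,3,4,8}
'd' @ 1: {}  — state set empty
rest 'cac' ignored (set empty)
end set {} — state 1 not in

Answer: REJECT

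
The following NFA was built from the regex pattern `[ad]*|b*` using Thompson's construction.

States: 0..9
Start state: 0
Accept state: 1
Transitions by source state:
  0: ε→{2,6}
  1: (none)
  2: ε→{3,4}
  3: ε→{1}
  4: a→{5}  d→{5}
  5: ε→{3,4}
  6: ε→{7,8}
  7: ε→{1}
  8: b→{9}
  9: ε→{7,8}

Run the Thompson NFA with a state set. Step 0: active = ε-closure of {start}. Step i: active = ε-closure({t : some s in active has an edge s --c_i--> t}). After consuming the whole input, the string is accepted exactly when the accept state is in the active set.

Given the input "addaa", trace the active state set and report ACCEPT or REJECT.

initial (ε-close {0}): {0,1,2,3,4,6,7,8}
'a' @ 1: {1,3,4,5}  ✓accept
'd' @ 2: {1,3,4,5}  ✓accept
'd' @ 3: {1,3,4,5}  ✓accept
'a' @ 4: {1,3,4,5}  ✓accept
'a' @ 5: {1,3,4,5}  ✓accept
after full input: {1,3,4,5}  (accept=1 in)

Answer: ACCEPT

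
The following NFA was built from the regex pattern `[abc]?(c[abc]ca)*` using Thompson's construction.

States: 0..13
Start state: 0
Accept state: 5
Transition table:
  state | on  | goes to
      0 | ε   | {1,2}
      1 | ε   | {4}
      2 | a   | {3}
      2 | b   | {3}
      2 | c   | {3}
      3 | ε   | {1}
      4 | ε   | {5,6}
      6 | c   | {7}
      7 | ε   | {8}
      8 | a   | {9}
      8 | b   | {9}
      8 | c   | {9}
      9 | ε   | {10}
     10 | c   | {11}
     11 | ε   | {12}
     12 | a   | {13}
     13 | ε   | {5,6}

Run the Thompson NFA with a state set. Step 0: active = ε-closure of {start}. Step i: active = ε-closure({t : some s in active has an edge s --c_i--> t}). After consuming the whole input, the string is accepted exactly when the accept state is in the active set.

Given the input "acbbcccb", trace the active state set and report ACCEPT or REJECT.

initial (ε-close {0}): {0,1,2,4,5,6}
'a' @ 1: {1,3,4,5,6}  ✓accept
'c' @ 2: {7,8}
'b' @ 3: {9,10}
'b' @ 4: {}  — no active states
rest 'cccb' ignored (set empty)
end set {} — state 5 not in

Answer: REJECT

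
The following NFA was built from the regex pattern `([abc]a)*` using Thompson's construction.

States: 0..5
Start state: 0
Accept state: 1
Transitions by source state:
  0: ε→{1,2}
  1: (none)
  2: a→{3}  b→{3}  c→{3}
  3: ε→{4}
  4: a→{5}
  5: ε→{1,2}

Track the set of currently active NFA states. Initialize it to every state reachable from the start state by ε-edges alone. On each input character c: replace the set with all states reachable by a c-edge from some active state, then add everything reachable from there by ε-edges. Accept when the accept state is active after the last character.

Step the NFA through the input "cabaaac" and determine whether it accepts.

initial (ε-close {0}): {0,1,2}
'c' @ 1: {3,4}
'a' @ 2: {1,2,5}  ✓accept
'b' @ 3: {3,4}
'a' @ 4: {1,2,5}  ✓accept
'a' @ 5: {3,4}
'a' @ 6: {1,2,5}  ✓accept
'c' @ 7: {3,4}
final: {3,4}; accept 1 not in set

Answer: REJECT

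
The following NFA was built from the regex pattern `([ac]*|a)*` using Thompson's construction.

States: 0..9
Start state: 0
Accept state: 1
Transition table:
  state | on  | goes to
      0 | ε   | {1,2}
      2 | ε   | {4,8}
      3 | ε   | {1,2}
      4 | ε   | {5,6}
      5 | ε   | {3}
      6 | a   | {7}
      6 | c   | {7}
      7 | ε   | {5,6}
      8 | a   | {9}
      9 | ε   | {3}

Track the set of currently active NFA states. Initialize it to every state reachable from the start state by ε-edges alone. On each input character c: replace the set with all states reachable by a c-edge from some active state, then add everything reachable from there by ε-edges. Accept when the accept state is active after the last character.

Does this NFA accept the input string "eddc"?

Answer: REJECT

Trace:
S₀ = ε-closure({0}) = {0,1,2,3,4,5,6,8}
'e' @ 1: {}  — state set empty
rest 'ddc' ignored (set empty)
final: {}; accept 1 not in set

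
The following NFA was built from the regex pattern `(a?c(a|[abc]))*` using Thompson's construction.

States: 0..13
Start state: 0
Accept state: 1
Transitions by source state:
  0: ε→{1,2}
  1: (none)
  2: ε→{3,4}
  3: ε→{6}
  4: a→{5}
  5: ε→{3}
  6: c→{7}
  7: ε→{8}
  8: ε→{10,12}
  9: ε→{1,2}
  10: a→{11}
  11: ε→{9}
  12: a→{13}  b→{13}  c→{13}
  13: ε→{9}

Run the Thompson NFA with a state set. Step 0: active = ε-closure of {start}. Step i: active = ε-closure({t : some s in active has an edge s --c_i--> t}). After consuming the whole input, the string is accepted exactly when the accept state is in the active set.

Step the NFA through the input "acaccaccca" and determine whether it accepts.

S₀ = ε-closure({0}) = {0,1,2,3,4,6}
'a' @ 1: {3,5,6}
'c' @ 2: {7,8,10,12}
'a' @ 3: {1,2,3,4,6,9,11,13}  (accept∈set)
'c' @ 4: {7,8,10,12}
'c' @ 5: {1,2,3,4,6,9,13}  (accept∈set)
'a' @ 6: {3,5,6}
'c' @ 7: {7,8,10,12}
'c' @ 8: {1,2,3,4,6,9,13}  (accept∈set)
'c' @ 9: {7,8,10,12}
'a' @ 10: {1,2,3,4,6,9,11,13}  (accept∈set)
after full input: {1,2,3,4,6,9,11,13}  (accept=1 in)

Answer: ACCEPT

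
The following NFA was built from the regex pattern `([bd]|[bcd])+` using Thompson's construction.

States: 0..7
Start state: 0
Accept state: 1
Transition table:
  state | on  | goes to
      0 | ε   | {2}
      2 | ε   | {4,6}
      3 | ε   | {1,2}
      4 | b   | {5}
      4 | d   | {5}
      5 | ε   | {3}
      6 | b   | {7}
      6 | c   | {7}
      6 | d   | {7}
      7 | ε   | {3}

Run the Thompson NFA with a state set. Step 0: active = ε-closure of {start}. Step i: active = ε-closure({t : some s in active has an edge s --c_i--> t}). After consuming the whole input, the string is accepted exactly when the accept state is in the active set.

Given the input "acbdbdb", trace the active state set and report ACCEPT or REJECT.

S₀ = ε-closure({0}) = {0,2,4,6}
'a' @ 1: {}  — no active states
rest 'cbdbdb' ignored (set empty)
final: {}; accept 1 not in set

Answer: REJECT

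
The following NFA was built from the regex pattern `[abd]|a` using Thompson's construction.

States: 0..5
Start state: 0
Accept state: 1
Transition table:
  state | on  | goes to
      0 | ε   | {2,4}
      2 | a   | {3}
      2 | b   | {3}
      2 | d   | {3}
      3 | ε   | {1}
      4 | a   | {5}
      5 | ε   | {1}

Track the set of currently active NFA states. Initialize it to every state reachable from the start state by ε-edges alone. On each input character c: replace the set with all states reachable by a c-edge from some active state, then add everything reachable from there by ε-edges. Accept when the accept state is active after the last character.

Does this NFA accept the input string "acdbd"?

Answer: REJECT

Steps:
initial (ε-close {0}): {0,2,4}
'a' @ 1: {1,3,5}  ✓accept
'c' @ 2: {}  — dead — no transitions
rest 'dbd' ignored (set empty)
end set {} — state 1 not in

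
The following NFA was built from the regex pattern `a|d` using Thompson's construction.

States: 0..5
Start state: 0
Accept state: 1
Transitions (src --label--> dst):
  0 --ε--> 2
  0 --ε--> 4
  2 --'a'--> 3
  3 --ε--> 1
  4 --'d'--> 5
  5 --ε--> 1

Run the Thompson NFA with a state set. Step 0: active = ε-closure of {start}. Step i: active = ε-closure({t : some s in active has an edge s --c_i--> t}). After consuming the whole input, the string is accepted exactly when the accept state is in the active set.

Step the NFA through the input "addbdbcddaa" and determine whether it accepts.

initial (ε-close {0}): {0,2,4}
'a' @ 1: {1,3}  (accept∈set)
'd' @ 2: {}  — no active states
rest 'dbdbcddaa' ignored (set empty)
final: {}; accept 1 not in set

Answer: REJECT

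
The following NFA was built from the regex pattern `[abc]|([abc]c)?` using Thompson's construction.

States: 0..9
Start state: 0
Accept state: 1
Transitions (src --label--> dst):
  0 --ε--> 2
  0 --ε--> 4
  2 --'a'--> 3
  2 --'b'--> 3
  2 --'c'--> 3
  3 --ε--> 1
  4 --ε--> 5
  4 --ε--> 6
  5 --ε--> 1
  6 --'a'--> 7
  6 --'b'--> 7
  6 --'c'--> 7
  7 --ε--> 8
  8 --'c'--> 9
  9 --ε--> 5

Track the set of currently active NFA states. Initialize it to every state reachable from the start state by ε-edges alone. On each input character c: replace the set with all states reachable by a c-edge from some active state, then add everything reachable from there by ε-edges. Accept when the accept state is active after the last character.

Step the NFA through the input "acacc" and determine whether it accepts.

start: ε-closure({0}) = {0,1,2,4,5,6}
'a' @ 1: {1,3,7,8}  [accepting]
'c' @ 2: {1,5,9}  [accepting]
'a' @ 3: {}  — state set empty
rest 'cc' ignored (set empty)
final: {}; accept 1 not in set

Answer: REJECT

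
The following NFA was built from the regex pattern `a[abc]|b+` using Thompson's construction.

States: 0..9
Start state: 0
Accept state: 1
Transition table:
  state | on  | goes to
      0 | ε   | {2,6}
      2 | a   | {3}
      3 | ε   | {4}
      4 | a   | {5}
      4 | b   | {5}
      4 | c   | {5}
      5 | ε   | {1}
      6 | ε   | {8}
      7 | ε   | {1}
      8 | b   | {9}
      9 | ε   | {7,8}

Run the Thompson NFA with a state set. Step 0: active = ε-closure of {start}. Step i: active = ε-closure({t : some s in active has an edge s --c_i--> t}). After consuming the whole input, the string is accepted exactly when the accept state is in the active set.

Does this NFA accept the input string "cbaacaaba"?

Answer: REJECT

Steps:
initial (ε-close {0}): {0,2,6,8}
'c' @ 1: {}  — state set empty
rest 'baacaaba' ignored (set empty)
after full input: {}  (accept=1 not in)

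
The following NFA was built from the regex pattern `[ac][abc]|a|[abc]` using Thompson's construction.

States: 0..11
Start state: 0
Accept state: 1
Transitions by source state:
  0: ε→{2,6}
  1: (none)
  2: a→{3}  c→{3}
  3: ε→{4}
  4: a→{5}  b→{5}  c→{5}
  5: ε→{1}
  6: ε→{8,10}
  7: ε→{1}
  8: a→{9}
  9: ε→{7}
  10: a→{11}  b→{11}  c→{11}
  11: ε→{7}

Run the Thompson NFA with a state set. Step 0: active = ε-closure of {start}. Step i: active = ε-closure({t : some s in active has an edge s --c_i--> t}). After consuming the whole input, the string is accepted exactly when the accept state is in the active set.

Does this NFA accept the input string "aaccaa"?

S₀ = ε-closure({0}) = {0,2,6,8,10}
'a' @ 1: {1,3,4,7,9,11}  (accept∈set)
'a' @ 2: {1,5}  (accept∈set)
'c' @ 3: {}  — dead — no transitions
rest 'caa' ignored (set empty)
after full input: {}  (accept=1 not in)

Answer: REJECT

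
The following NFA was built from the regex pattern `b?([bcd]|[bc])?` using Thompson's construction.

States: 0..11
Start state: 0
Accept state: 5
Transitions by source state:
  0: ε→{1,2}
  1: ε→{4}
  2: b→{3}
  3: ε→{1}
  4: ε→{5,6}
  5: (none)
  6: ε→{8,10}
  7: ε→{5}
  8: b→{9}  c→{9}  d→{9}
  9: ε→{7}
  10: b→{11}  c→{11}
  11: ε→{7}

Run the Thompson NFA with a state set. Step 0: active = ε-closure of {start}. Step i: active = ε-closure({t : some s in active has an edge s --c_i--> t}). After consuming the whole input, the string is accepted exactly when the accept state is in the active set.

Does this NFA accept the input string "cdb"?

initial (ε-close {0}): {0,1,2,4,5,6,8,10}
'c' @ 1: {5,7,9,11}  ✓accept
'd' @ 2: {}  — state set empty
rest 'b' ignored (set empty)
after full input: {}  (accept=5 not in)

Answer: REJECT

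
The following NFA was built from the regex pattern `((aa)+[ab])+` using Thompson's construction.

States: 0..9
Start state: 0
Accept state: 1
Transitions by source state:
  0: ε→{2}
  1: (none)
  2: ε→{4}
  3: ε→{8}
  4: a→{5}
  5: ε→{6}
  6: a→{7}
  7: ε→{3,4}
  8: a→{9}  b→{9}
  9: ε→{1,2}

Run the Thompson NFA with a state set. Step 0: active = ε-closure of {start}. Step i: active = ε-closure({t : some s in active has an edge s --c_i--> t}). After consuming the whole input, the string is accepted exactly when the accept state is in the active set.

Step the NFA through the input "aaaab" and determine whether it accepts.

Answer: ACCEPT

Derivation:
start: ε-closure({0}) = {0,2,4}
'a' @ 1: {5,6}
'a' @ 2: {3,4,7,8}
'a' @ 3: {1,2,4,5,6,9}  [accepting]
'a' @ 4: {3,4,5,6,7,8}
'b' @ 5: {1,2,4,9}  [accepting]
end set {1,2,4,9} — state 1 in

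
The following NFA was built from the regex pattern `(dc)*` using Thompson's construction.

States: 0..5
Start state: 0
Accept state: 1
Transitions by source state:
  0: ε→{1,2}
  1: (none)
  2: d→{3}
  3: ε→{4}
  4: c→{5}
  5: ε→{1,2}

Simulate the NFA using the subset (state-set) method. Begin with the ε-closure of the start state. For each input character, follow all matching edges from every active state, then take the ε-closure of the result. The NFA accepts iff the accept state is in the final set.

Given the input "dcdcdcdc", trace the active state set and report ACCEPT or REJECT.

start: ε-closure({0}) = {0,1,2}
'd' @ 1: {3,4}
'c' @ 2: {1,2,5}  ✓accept
'd' @ 3: {3,4}
'c' @ 4: {1,2,5}  ✓accept
'd' @ 5: {3,4}
'c' @ 6: {1,2,5}  ✓accept
'd' @ 7: {3,4}
'c' @ 8: {1,2,5}  ✓accept
after full input: {1,2,5}  (accept=1 in)

Answer: ACCEPT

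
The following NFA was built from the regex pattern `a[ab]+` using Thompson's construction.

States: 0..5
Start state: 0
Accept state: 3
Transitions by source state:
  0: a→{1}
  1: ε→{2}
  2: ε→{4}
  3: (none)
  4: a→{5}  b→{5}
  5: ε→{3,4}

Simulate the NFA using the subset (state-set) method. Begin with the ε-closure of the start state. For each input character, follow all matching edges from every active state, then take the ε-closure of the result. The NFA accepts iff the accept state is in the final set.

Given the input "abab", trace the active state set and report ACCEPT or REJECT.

S₀ = ε-closure({0}) = {0}
'a' @ 1: {1,2,4}
'b' @ 2: {3,4,5}  ✓accept
'a' @ 3: {3,4,5}  ✓accept
'b' @ 4: {3,4,5}  ✓accept
final: {3,4,5}; accept 3 in set

Answer: ACCEPT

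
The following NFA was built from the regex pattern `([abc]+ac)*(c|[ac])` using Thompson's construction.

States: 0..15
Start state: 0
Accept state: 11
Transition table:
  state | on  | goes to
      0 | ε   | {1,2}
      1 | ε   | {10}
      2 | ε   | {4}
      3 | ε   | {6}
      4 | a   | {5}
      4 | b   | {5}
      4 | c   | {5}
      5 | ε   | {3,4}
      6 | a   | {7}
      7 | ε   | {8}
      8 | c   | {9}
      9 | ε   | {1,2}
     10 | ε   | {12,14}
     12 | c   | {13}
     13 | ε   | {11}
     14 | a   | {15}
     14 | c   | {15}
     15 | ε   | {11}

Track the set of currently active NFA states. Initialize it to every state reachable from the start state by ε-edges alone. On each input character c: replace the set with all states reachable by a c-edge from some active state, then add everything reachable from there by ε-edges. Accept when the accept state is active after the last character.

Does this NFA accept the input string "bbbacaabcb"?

initial (ε-close {0}): {0,1,2,4,10,12,14}
'b' @ 1: {3,4,5,6}
'b' @ 2: {3,4,5,6}
'b' @ 3: {3,4,5,6}
'a' @ 4: {3,4,5,6,7,8}
'c' @ 5: {1,2,3,4,5,6,9,10,12,14}
'a' @ 6: {3,4,5,6,7,8,11,15}  [accepting]
'a' @ 7: {3,4,5,6,7,8}
'b' @ 8: {3,4,5,6}
'c' @ 9: {3,4,5,6}
'b' @ 10: {3,4,5,6}
end set {3,4,5,6} — state 11 not in

Answer: REJECT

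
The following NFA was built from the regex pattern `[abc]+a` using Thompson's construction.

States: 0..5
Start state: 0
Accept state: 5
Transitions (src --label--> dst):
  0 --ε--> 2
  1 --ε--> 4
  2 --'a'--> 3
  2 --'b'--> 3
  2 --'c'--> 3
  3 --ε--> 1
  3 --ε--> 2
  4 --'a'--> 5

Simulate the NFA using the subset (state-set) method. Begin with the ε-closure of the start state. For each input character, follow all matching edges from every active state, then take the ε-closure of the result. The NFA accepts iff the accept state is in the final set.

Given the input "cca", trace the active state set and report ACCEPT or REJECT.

initial (ε-close {0}): {0,2}
'c' @ 1: {1,2,3,4}
'c' @ 2: {1,2,3,4}
'a' @ 3: {1,2,3,4,5}  ✓accept
after full input: {1,2,3,4,5}  (accept=5 in)

Answer: ACCEPT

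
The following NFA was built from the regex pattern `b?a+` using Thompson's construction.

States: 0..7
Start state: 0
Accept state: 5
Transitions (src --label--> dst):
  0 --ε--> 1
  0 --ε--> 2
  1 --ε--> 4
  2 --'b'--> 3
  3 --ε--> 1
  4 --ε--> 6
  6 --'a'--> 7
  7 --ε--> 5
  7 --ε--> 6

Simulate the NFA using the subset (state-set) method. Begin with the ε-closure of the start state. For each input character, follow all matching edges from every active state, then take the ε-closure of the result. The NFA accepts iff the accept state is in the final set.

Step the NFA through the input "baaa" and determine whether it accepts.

Answer: ACCEPT

Trace:
S₀ = ε-closure({0}) = {0,1,2,4,6}
'b' @ 1: {1,3,4,6}
'a' @ 2: {5,6,7}  [accepting]
'a' @ 3: {5,6,7}  [accepting]
'a' @ 4: {5,6,7}  [accepting]
after full input: {5,6,7}  (accept=5 in)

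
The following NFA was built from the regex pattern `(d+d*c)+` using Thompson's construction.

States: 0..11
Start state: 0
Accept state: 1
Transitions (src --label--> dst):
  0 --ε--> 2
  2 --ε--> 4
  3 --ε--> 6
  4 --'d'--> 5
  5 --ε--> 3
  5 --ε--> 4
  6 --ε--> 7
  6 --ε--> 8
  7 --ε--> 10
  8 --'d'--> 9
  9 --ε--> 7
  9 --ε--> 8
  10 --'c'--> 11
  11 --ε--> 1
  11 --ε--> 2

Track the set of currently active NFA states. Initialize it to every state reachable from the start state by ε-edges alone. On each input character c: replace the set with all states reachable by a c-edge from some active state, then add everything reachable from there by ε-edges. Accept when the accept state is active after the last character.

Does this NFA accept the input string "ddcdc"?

Answer: ACCEPT

Derivation:
start: ε-closure({0}) = {0,2,4}
'd' @ 1: {3,4,5,6,7,8,10}
'd' @ 2: {3,4,5,6,7,8,9,10}
'c' @ 3: {1,2,4,11}  ✓accept
'd' @ 4: {3,4,5,6,7,8,10}
'c' @ 5: {1,2,4,11}  ✓accept
final: {1,2,4,11}; accept 1 in set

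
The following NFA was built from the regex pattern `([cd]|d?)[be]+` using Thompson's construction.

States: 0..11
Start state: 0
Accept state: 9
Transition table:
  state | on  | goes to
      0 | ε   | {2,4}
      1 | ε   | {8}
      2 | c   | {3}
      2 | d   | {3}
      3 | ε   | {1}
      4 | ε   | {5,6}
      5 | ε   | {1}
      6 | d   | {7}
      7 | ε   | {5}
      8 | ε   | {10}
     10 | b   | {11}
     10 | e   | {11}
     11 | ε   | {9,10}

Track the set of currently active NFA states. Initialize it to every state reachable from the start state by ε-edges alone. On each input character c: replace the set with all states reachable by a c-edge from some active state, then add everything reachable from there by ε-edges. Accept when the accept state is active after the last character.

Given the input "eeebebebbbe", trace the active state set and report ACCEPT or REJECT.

Answer: ACCEPT

Steps:
S₀ = ε-closure({0}) = {0,1,2,4,5,6,8,10}
'e' @ 1: {9,10,11}  [accepting]
'e' @ 2: {9,10,11}  [accepting]
'e' @ 3: {9,10,11}  [accepting]
'b' @ 4: {9,10,11}  [accepting]
'e' @ 5: {9,10,11}  [accepting]
'b' @ 6: {9,10,11}  [accepting]
'e' @ 7: {9,10,11}  [accepting]
'b' @ 8: {9,10,11}  [accepting]
'b' @ 9: {9,10,11}  [accepting]
'b' @ 10: {9,10,11}  [accepting]
'e' @ 11: {9,10,11}  [accepting]
final: {9,10,11}; accept 9 in set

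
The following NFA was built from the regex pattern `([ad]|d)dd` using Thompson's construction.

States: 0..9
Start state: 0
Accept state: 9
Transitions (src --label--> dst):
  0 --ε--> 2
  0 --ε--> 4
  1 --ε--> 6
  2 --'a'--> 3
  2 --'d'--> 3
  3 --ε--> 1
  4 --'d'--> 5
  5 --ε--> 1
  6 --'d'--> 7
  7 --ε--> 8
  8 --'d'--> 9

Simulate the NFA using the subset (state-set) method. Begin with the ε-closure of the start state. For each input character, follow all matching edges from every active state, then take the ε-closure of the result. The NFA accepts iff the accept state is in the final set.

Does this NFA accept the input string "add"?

start: ε-closure({0}) = {0,2,4}
'a' @ 1: {1,3,6}
'd' @ 2: {7,8}
'd' @ 3: {9}  ✓accept
after full input: {9}  (accept=9 in)

Answer: ACCEPT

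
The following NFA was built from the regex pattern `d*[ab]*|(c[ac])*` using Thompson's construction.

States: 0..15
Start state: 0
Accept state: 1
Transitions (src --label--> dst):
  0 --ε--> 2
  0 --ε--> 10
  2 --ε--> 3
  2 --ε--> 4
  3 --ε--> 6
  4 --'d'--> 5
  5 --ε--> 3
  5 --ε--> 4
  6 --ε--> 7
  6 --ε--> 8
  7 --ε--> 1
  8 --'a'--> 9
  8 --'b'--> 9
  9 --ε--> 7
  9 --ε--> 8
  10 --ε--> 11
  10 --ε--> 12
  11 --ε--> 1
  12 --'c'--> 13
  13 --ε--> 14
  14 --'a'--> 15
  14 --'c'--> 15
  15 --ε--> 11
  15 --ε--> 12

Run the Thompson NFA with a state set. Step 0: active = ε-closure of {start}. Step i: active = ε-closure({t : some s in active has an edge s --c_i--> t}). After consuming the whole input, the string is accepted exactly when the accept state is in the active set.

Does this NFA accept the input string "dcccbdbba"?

start: ε-closure({0}) = {0,1,2,3,4,6,7,8,10,11,12}
'd' @ 1: {1,3,4,5,6,7,8}  [accepting]
'c' @ 2: {}  — dead — no transitions
rest 'ccbdbba' ignored (set empty)
after full input: {}  (accept=1 not in)

Answer: REJECT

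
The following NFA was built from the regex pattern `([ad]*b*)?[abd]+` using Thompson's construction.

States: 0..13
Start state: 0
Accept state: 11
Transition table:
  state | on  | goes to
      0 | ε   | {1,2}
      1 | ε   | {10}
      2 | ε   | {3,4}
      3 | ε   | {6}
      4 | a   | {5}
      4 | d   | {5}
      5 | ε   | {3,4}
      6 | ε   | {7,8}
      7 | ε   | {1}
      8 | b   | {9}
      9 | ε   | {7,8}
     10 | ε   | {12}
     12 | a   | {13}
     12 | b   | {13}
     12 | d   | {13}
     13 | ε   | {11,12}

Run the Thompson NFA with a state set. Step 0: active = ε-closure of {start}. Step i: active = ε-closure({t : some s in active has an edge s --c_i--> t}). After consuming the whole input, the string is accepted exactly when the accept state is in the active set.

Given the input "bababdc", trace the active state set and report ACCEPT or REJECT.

S₀ = ε-closure({0}) = {0,1,2,3,4,6,7,8,10,12}
'b' @ 1: {1,7,8,9,10,11,12,13}  ✓accept
'a' @ 2: {11,12,13}  ✓accept
'b' @ 3: {11,12,13}  ✓accept
'a' @ 4: {11,12,13}  ✓accept
'b' @ 5: {11,12,13}  ✓accept
'd' @ 6: {11,12,13}  ✓accept
'c' @ 7: {}  — state set empty
end set {} — state 11 not in

Answer: REJECT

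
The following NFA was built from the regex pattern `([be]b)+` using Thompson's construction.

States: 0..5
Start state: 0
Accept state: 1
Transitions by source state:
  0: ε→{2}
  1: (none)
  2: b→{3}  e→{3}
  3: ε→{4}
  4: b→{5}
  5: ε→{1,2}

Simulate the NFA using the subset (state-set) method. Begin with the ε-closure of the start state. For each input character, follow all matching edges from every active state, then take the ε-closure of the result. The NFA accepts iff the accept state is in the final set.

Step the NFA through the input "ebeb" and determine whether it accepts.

S₀ = ε-closure({0}) = {0,2}
'e' @ 1: {3,4}
'b' @ 2: {1,2,5}  (accept∈set)
'e' @ 3: {3,4}
'b' @ 4: {1,2,5}  (accept∈set)
final: {1,2,5}; accept 1 in set

Answer: ACCEPT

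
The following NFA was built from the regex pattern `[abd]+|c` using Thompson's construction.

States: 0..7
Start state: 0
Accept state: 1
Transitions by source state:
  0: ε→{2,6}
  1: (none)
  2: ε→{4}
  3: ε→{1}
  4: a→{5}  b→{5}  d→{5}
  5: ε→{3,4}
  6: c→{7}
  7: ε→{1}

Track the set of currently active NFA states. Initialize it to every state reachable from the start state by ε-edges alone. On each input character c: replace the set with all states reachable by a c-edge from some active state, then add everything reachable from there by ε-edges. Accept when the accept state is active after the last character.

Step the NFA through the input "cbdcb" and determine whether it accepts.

Answer: REJECT

Derivation:
start: ε-closure({0}) = {0,2,4,6}
'c' @ 1: {1,7}  ✓accept
'b' @ 2: {}  — state set empty
rest 'dcb' ignored (set empty)
final: {}; accept 1 not in set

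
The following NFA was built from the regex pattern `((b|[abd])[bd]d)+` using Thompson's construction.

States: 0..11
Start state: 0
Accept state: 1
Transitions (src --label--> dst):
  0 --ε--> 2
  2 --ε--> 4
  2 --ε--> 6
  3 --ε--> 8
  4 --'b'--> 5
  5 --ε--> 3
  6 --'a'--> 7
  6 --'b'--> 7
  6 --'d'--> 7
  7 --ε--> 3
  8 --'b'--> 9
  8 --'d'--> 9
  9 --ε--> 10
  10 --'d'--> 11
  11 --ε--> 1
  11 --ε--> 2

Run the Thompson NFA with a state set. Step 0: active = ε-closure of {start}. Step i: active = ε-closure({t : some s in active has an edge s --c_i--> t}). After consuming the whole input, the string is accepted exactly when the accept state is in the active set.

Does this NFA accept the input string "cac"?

start: ε-closure({0}) = {0,2,4,6}
'c' @ 1: {}  — no active states
rest 'ac' ignored (set empty)
after full input: {}  (accept=1 not in)

Answer: REJECT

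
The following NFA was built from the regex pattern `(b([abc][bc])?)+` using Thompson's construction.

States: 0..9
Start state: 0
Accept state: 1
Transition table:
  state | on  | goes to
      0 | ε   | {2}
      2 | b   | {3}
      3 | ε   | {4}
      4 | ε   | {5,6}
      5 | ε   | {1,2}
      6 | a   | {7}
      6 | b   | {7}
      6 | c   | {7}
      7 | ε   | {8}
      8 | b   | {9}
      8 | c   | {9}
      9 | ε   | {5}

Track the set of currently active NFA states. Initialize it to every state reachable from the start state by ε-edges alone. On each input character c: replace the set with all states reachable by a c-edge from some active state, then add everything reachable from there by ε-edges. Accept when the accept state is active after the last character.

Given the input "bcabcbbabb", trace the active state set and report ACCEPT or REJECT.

S₀ = ε-closure({0}) = {0,2}
'b' @ 1: {1,2,3,4,5,6}  [accepting]
'c' @ 2: {7,8}
'a' @ 3: {}  — dead — no transitions
rest 'bcbbabb' ignored (set empty)
end set {} — state 1 not in

Answer: REJECT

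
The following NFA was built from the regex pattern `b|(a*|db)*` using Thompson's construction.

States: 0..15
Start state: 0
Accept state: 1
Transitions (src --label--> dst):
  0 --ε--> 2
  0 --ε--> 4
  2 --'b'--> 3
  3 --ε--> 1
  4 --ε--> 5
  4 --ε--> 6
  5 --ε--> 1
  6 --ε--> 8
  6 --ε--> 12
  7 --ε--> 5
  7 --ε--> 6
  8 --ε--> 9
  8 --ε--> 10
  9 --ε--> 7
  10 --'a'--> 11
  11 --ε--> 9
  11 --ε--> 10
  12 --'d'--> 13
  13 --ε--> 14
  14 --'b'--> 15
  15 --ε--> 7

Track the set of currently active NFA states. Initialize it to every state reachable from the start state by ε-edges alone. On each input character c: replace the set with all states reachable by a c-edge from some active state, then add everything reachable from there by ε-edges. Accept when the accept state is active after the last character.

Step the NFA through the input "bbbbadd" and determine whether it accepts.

S₀ = ε-closure({0}) = {0,1,2,4,5,6,7,8,9,10,12}
'b' @ 1: {1,3}  [accepting]
'b' @ 2: {}  — no active states
rest 'bbadd' ignored (set empty)
final: {}; accept 1 not in set

Answer: REJECT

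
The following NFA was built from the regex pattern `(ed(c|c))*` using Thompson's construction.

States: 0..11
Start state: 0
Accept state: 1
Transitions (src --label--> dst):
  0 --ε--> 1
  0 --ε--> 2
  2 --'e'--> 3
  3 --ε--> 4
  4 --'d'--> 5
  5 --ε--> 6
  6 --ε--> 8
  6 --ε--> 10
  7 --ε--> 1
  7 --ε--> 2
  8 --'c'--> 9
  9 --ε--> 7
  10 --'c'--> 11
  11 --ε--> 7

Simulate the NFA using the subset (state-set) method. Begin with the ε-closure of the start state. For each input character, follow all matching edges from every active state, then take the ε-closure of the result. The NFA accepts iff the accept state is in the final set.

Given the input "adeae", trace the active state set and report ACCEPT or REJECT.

S₀ = ε-closure({0}) = {0,1,2}
'a' @ 1: {}  — state set empty
rest 'deae' ignored (set empty)
final: {}; accept 1 not in set

Answer: REJECT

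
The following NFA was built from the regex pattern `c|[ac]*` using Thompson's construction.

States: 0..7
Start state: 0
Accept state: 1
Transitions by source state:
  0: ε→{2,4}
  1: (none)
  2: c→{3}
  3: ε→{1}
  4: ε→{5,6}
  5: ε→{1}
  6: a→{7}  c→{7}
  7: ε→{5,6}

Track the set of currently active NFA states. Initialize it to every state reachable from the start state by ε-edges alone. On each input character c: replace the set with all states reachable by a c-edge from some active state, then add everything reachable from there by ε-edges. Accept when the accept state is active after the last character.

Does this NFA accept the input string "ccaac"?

Answer: ACCEPT

Derivation:
start: ε-closure({0}) = {0,1,2,4,5,6}
'c' @ 1: {1,3,5,6,7}  ✓accept
'c' @ 2: {1,5,6,7}  ✓accept
'a' @ 3: {1,5,6,7}  ✓accept
'a' @ 4: {1,5,6,7}  ✓accept
'c' @ 5: {1,5,6,7}  ✓accept
after full input: {1,5,6,7}  (accept=1 in)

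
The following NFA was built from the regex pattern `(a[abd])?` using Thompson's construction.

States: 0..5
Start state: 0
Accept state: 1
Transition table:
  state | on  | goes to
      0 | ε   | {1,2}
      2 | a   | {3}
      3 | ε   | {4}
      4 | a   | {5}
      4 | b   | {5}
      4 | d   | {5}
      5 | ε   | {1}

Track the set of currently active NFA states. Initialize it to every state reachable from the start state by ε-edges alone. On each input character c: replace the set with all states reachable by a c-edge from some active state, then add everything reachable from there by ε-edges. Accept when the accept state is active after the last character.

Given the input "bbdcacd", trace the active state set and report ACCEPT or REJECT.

Answer: REJECT

Derivation:
S₀ = ε-closure({0}) = {0,1,2}
'b' @ 1: {}  — no active states
rest 'bdcacd' ignored (set empty)
after full input: {}  (accept=1 not in)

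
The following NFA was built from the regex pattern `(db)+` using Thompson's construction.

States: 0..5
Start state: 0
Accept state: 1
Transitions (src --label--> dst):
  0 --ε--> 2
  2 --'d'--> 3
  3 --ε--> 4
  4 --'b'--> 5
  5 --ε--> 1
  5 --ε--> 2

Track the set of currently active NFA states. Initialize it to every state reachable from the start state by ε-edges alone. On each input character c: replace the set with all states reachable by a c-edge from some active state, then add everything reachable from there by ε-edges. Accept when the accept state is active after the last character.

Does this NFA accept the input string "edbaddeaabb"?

Answer: REJECT

Derivation:
start: ε-closure({0}) = {0,2}
'e' @ 1: {}  — no active states
rest 'dbaddeaabb' ignored (set empty)
final: {}; accept 1 not in set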